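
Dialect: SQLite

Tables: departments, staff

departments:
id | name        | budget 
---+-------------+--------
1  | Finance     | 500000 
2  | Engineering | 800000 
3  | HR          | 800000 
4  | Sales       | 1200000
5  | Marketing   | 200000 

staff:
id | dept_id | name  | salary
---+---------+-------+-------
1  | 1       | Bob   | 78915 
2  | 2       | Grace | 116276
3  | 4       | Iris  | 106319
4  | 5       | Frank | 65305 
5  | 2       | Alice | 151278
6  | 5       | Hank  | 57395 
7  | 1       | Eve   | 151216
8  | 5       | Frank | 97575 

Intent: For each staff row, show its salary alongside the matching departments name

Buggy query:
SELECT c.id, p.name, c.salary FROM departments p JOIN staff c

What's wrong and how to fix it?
Bug: JOIN with no ON clause produces a cartesian product; every staff row pairs with every departments row

Fix: Specify the join condition linking the foreign key to the parent id

Corrected query:
SELECT c.id, p.name, c.salary FROM departments p JOIN staff c ON c.dept_id = p.id

Result:
id | name        | salary
---+-------------+-------
1  | Finance     | 78915 
2  | Engineering | 116276
3  | Sales       | 106319
4  | Marketing   | 65305 
5  | Engineering | 151278
6  | Marketing   | 57395 
7  | Finance     | 151216
8  | Marketing   | 97575 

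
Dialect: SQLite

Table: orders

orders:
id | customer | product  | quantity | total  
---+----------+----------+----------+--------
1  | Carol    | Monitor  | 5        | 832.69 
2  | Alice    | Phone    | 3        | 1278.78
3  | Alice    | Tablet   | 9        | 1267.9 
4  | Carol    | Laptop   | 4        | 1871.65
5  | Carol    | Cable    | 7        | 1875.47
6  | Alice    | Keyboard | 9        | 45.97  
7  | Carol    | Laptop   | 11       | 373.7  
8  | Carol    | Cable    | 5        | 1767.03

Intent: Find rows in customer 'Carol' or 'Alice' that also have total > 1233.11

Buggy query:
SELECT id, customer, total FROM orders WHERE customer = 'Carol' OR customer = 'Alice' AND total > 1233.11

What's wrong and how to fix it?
Bug: Without parentheses, AND is evaluated before OR, so the total filter only applies to the 'Alice' branch

Fix: Add parentheses around the OR so the AND applies to both alternatives

Corrected query:
SELECT id, customer, total FROM orders WHERE (customer = 'Carol' OR customer = 'Alice') AND total > 1233.11

Result:
id | customer | total  
---+----------+--------
2  | Alice    | 1278.78
3  | Alice    | 1267.9 
4  | Carol    | 1871.65
5  | Carol    | 1875.47
8  | Carol    | 1767.03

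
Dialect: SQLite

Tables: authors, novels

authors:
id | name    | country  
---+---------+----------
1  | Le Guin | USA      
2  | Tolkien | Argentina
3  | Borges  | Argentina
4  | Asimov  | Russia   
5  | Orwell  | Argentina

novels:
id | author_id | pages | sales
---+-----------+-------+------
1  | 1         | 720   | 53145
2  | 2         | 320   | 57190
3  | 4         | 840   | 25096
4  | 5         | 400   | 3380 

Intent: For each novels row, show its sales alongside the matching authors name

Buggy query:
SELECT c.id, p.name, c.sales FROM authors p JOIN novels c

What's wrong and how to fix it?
Bug: JOIN with no ON clause produces a cartesian product; every novels row pairs with every authors row

Fix: Add ON c.author_id = p.id to the JOIN

Corrected query:
SELECT c.id, p.name, c.sales FROM authors p JOIN novels c ON c.author_id = p.id

Result:
id | name    | sales
---+---------+------
1  | Le Guin | 53145
2  | Tolkien | 57190
3  | Asimov  | 25096
4  | Orwell  | 3380 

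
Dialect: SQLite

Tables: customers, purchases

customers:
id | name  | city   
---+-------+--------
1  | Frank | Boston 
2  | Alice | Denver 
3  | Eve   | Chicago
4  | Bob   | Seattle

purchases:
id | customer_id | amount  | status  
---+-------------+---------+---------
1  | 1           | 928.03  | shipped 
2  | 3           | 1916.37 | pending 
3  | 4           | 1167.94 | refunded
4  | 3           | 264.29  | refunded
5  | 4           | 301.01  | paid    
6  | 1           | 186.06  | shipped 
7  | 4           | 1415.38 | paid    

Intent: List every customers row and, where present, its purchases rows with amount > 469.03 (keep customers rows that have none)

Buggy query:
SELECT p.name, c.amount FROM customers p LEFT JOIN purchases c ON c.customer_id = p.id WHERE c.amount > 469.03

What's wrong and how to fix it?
Bug: Filtering c.amount in WHERE discards the NULL rows produced by LEFT JOIN, turning it into an inner join

Fix: Move the right-table condition into the ON clause so unmatched parents are kept

Corrected query:
SELECT p.name, c.amount FROM customers p LEFT JOIN purchases c ON c.customer_id = p.id AND c.amount > 469.03

Result:
name  | amount 
------+--------
Frank | 928.03 
Alice | NULL   
Eve   | 1916.37
Bob   | 1167.94
Bob   | 1415.38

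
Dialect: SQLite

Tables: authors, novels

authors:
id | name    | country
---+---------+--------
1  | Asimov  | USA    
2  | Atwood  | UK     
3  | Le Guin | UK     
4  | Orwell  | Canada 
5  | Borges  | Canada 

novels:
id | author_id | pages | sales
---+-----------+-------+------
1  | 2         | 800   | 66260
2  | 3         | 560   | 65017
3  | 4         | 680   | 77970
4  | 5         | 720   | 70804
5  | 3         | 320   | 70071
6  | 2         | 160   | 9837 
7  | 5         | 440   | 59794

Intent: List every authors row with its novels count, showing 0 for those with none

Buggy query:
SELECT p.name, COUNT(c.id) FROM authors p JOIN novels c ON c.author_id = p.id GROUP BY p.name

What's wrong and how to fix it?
Bug: An inner join excludes parents with zero children

Fix: Switch to LEFT JOIN to retain unmatched parent rows

Corrected query:
SELECT p.name, COUNT(c.id) FROM authors p LEFT JOIN novels c ON c.author_id = p.id GROUP BY p.name

Result:
name    | COUNT(c.id)
--------+------------
Asimov  | 0          
Atwood  | 2          
Borges  | 2          
Le Guin | 2          
Orwell  | 1          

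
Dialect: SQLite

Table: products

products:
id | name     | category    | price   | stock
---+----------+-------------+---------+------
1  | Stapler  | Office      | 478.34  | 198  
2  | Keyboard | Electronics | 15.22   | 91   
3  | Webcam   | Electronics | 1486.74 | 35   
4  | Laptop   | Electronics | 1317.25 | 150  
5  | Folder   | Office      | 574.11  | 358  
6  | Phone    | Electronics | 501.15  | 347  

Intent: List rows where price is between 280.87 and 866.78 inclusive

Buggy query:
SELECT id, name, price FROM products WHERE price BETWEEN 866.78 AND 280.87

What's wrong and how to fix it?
Bug: The bounds are reversed; BETWEEN a AND b requires a <= b to match anything

Fix: Write BETWEEN 280.87 AND 866.78

Corrected query:
SELECT id, name, price FROM products WHERE price BETWEEN 280.87 AND 866.78

Result:
id | name    | price 
---+---------+-------
1  | Stapler | 478.34
5  | Folder  | 574.11
6  | Phone   | 501.15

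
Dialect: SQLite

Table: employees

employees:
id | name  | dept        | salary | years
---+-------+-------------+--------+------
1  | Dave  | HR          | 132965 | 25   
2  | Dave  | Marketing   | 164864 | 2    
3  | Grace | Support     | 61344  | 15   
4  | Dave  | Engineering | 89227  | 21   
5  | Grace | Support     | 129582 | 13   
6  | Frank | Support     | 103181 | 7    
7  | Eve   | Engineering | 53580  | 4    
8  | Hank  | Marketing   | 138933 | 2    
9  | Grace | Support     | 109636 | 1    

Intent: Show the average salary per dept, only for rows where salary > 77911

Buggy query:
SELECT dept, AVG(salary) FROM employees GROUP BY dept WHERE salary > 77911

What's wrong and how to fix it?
Bug: Row-level WHERE must come before GROUP BY in the clause order

Fix: Move the WHERE clause before GROUP BY

Corrected query:
SELECT dept, AVG(salary) FROM employees WHERE salary > 77911 GROUP BY dept

Result:
dept        | AVG(salary)
------------+------------
Engineering | 89227      
HR          | 132965     
Marketing   | 151898.5   
Support     | 114133     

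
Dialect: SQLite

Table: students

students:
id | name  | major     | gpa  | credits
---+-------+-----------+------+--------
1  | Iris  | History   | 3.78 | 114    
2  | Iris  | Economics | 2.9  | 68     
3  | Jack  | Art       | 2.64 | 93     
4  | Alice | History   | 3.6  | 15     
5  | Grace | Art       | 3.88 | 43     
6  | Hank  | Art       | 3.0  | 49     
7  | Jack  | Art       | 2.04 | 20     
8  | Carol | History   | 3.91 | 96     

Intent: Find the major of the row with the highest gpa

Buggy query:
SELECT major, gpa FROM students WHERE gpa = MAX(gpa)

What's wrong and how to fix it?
Bug: MAX(gpa) is an aggregate and cannot be used directly in WHERE

Fix: Wrap MAX in a scalar subquery so WHERE compares against a single value

Corrected query:
SELECT major, gpa FROM students WHERE gpa = (SELECT MAX(gpa) FROM students)

Result:
major   | gpa 
--------+-----
History | 3.91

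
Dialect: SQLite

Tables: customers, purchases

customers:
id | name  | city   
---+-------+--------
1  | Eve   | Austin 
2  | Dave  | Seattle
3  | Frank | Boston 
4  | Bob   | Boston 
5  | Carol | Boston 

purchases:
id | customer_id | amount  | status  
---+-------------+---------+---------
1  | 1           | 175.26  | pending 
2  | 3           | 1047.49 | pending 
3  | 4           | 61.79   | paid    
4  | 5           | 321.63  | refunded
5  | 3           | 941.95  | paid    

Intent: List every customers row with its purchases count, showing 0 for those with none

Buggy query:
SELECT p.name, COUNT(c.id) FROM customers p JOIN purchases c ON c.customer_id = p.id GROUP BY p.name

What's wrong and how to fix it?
Bug: An inner join excludes parents with zero children

Fix: Use LEFT JOIN so parents without children still appear (COUNT(c.id) gives 0)

Corrected query:
SELECT p.name, COUNT(c.id) FROM customers p LEFT JOIN purchases c ON c.customer_id = p.id GROUP BY p.name

Result:
name  | COUNT(c.id)
------+------------
Bob   | 1          
Carol | 1          
Dave  | 0          
Eve   | 1          
Frank | 2          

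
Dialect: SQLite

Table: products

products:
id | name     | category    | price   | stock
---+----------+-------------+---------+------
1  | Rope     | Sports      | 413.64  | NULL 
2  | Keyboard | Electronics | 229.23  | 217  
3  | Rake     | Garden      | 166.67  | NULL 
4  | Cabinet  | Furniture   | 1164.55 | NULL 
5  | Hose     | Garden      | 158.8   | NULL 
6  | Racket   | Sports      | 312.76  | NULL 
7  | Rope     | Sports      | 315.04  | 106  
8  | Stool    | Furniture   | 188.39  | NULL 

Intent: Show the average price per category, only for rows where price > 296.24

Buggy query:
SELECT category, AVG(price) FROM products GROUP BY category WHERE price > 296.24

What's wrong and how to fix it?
Bug: Row-level WHERE must come before GROUP BY in the clause order

Fix: Move the WHERE clause before GROUP BY

Corrected query:
SELECT category, AVG(price) FROM products WHERE price > 296.24 GROUP BY category

Result:
category  | AVG(price)
----------+-----------
Furniture | 1164.55   
Sports    | 347.146667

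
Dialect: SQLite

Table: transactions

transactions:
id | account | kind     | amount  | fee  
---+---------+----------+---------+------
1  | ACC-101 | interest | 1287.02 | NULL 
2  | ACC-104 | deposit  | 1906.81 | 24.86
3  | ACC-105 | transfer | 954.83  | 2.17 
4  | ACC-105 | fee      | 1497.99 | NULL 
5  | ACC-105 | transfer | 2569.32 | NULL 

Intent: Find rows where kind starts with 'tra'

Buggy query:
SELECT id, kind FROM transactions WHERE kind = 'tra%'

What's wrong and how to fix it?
Bug: Wildcards only work with LIKE; '=' treats '%' as a literal character

Fix: Use LIKE for wildcard pattern matching

Corrected query:
SELECT id, kind FROM transactions WHERE kind LIKE 'tra%'

Result:
id | kind    
---+---------
3  | transfer
5  | transfer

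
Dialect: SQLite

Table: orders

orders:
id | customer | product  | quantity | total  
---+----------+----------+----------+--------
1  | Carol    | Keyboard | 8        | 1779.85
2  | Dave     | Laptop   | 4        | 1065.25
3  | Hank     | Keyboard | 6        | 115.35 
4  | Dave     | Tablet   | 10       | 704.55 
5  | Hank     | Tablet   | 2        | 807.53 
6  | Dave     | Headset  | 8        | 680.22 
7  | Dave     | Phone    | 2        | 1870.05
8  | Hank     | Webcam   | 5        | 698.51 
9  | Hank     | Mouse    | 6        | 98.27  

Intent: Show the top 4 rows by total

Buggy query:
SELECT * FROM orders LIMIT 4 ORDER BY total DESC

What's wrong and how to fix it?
Bug: LIMIT must come after ORDER BY

Fix: Sort with ORDER BY, then apply LIMIT

Corrected query:
SELECT * FROM orders ORDER BY total DESC LIMIT 4

Result:
id | customer | product  | quantity | total  
---+----------+----------+----------+--------
7  | Dave     | Phone    | 2        | 1870.05
1  | Carol    | Keyboard | 8        | 1779.85
2  | Dave     | Laptop   | 4        | 1065.25
5  | Hank     | Tablet   | 2        | 807.53 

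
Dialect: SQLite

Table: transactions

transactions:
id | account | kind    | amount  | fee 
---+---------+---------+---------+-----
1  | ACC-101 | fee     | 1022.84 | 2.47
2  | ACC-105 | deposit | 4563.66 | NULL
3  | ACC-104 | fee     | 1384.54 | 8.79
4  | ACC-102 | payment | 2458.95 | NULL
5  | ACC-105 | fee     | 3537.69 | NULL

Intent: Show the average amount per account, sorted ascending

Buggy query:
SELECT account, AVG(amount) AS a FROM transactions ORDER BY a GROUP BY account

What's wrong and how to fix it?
Bug: GROUP BY must precede ORDER BY

Fix: Reorder: SELECT … FROM … GROUP BY … ORDER BY …

Corrected query:
SELECT account, AVG(amount) AS a FROM transactions GROUP BY account ORDER BY a

Result:
account | a       
--------+---------
ACC-101 | 1022.84 
ACC-104 | 1384.54 
ACC-102 | 2458.95 
ACC-105 | 4050.675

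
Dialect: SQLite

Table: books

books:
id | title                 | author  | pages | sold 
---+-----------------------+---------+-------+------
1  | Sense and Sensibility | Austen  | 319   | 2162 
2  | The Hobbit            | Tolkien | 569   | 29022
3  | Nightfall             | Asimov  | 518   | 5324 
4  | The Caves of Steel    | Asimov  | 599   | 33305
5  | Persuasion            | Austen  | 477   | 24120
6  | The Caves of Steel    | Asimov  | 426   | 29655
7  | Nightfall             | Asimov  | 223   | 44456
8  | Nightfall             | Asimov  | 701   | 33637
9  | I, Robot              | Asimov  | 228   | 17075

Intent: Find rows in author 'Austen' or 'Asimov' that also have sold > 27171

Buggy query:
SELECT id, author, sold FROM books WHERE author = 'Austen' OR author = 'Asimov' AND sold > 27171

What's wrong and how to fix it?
Bug: Without parentheses, AND is evaluated before OR, so the sold filter only applies to the 'Asimov' branch

Fix: Group the OR with parentheses (or use IN), then AND the threshold

Corrected query:
SELECT id, author, sold FROM books WHERE (author = 'Austen' OR author = 'Asimov') AND sold > 27171

Result:
id | author | sold 
---+--------+------
4  | Asimov | 33305
6  | Asimov | 29655
7  | Asimov | 44456
8  | Asimov | 33637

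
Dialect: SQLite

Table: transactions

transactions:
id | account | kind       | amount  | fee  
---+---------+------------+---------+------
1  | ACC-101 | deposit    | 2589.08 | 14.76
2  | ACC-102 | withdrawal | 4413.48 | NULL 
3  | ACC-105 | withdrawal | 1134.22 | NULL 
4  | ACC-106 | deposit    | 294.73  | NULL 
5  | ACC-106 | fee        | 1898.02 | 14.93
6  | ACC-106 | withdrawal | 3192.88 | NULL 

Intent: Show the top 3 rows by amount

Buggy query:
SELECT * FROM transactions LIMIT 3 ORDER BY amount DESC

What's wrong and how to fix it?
Bug: ORDER BY cannot follow LIMIT; LIMIT is the final clause

Fix: Sort with ORDER BY, then apply LIMIT

Corrected query:
SELECT * FROM transactions ORDER BY amount DESC LIMIT 3

Result:
id | account | kind       | amount  | fee  
---+---------+------------+---------+------
2  | ACC-102 | withdrawal | 4413.48 | NULL 
6  | ACC-106 | withdrawal | 3192.88 | NULL 
1  | ACC-101 | deposit    | 2589.08 | 14.76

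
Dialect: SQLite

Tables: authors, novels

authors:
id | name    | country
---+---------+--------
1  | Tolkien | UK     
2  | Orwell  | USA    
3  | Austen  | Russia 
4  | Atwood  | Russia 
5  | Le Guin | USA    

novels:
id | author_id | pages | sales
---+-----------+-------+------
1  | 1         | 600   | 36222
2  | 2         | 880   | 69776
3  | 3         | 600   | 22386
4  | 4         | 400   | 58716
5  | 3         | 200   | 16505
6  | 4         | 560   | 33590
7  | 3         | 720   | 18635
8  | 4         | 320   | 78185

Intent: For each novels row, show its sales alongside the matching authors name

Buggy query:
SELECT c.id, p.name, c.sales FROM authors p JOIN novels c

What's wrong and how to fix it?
Bug: JOIN with no ON clause produces a cartesian product; every novels row pairs with every authors row

Fix: Add ON c.author_id = p.id to the JOIN

Corrected query:
SELECT c.id, p.name, c.sales FROM authors p JOIN novels c ON c.author_id = p.id

Result:
id | name    | sales
---+---------+------
1  | Tolkien | 36222
2  | Orwell  | 69776
3  | Austen  | 22386
4  | Atwood  | 58716
5  | Austen  | 16505
6  | Atwood  | 33590
7  | Austen  | 18635
8  | Atwood  | 78185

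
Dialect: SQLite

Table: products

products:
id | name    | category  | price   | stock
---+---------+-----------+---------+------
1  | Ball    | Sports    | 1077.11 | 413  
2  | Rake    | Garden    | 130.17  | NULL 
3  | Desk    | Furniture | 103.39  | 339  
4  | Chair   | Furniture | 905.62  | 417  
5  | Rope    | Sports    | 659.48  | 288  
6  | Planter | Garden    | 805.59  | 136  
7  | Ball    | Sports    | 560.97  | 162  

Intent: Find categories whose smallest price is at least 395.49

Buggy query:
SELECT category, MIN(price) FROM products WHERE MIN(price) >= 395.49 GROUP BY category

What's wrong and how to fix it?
Bug: MIN() in WHERE is a misuse of aggregate

Fix: Replace WHERE with HAVING after the GROUP BY

Corrected query:
SELECT category, MIN(price) FROM products GROUP BY category HAVING MIN(price) >= 395.49

Result:
category | MIN(price)
---------+-----------
Sports   | 560.97    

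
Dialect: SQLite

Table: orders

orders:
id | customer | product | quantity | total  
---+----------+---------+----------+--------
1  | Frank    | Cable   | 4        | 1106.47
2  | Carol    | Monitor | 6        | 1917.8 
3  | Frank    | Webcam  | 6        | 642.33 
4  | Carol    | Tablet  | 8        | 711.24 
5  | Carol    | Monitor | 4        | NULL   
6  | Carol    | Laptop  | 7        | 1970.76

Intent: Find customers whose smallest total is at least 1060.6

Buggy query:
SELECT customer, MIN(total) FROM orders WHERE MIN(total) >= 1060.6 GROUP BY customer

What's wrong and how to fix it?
Bug: Aggregates like MIN are computed per group after WHERE runs

Fix: Replace WHERE with HAVING after the GROUP BY

Corrected query:
SELECT customer, MIN(total) FROM orders GROUP BY customer HAVING MIN(total) >= 1060.6

Result:
(no rows)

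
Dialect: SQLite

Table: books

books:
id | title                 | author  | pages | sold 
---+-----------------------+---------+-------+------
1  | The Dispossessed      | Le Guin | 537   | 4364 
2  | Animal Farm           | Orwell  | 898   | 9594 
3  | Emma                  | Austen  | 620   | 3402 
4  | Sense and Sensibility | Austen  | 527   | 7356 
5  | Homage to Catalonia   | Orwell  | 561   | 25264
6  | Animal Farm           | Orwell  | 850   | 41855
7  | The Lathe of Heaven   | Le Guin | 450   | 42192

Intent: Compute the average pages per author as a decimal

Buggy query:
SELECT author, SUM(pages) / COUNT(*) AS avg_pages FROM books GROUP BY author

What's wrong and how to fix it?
Bug: Both operands are integers, so '/' performs integer division and truncates

Fix: Multiply by 1.0 (or CAST to REAL) to force floating-point division

Corrected query:
SELECT author, SUM(pages) * 1.0 / COUNT(*) AS avg_pages FROM books GROUP BY author

Result:
author  | avg_pages 
--------+-----------
Austen  | 573.5     
Le Guin | 493.5     
Orwell  | 769.666667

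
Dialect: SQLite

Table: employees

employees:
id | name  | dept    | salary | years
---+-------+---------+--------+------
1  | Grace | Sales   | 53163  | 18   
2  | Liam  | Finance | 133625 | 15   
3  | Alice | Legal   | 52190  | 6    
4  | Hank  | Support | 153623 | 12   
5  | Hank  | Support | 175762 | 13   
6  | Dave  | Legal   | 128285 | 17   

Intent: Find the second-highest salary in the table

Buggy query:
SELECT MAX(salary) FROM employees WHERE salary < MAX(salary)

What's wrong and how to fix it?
Bug: MAX(salary) on the right of the comparison is an aggregate-in-WHERE error

Fix: Compute the overall MAX in a subquery, then take MAX of rows below it

Corrected query:
SELECT MAX(salary) FROM employees WHERE salary < (SELECT MAX(salary) FROM employees)

Result:
MAX(salary)
-----------
153623     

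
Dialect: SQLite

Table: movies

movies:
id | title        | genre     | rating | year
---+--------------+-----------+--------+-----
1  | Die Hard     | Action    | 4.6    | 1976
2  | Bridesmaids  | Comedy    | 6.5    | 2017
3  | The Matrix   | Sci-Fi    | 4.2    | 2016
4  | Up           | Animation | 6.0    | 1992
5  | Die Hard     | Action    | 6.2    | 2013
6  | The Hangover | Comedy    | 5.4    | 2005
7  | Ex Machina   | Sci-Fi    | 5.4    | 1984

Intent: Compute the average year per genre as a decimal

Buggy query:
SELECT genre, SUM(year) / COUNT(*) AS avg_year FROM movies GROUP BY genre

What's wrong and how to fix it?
Bug: SUM(year) and COUNT(*) are both integers; the division truncates the fractional part

Fix: Multiply by 1.0 (or CAST to REAL) to force floating-point division

Corrected query:
SELECT genre, SUM(year) * 1.0 / COUNT(*) AS avg_year FROM movies GROUP BY genre

Result:
genre     | avg_year
----------+---------
Action    | 1994.5  
Animation | 1992    
Comedy    | 2011    
Sci-Fi    | 2000    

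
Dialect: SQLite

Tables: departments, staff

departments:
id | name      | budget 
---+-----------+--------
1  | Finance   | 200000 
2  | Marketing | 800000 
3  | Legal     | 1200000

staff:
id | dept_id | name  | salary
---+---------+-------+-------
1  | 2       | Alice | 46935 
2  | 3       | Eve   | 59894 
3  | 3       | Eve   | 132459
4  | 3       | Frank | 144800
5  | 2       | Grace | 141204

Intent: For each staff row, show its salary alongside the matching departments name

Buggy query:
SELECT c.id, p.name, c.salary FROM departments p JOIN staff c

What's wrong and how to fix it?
Bug: Missing join condition: each staff row is matched to all departments rows instead of just its own

Fix: Add ON c.dept_id = p.id to the JOIN

Corrected query:
SELECT c.id, p.name, c.salary FROM departments p JOIN staff c ON c.dept_id = p.id

Result:
id | name      | salary
---+-----------+-------
1  | Marketing | 46935 
2  | Legal     | 59894 
3  | Legal     | 132459
4  | Legal     | 144800
5  | Marketing | 141204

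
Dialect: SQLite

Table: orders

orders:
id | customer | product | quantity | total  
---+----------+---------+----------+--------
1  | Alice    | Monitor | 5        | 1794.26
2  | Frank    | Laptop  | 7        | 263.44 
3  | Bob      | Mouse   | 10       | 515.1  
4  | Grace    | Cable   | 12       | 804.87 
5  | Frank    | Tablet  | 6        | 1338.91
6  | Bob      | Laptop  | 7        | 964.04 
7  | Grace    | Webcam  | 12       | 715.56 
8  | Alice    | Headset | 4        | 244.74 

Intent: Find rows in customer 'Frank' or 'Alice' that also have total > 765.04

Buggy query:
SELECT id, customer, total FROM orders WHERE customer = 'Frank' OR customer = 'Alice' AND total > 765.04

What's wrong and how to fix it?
Bug: Without parentheses, AND is evaluated before OR, so the total filter only applies to the 'Alice' branch

Fix: Add parentheses around the OR so the AND applies to both alternatives

Corrected query:
SELECT id, customer, total FROM orders WHERE (customer = 'Frank' OR customer = 'Alice') AND total > 765.04

Result:
id | customer | total  
---+----------+--------
1  | Alice    | 1794.26
5  | Frank    | 1338.91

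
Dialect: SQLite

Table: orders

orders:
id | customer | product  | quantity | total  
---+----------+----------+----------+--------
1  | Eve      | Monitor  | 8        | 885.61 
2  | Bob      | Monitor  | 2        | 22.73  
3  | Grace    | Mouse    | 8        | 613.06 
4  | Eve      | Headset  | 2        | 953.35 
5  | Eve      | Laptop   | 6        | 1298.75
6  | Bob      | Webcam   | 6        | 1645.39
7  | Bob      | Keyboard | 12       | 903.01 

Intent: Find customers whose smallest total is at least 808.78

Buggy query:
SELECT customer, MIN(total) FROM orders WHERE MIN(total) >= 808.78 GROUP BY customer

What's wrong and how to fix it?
Bug: MIN() in WHERE is a misuse of aggregate

Fix: Replace WHERE with HAVING after the GROUP BY

Corrected query:
SELECT customer, MIN(total) FROM orders GROUP BY customer HAVING MIN(total) >= 808.78

Result:
customer | MIN(total)
---------+-----------
Eve      | 885.61    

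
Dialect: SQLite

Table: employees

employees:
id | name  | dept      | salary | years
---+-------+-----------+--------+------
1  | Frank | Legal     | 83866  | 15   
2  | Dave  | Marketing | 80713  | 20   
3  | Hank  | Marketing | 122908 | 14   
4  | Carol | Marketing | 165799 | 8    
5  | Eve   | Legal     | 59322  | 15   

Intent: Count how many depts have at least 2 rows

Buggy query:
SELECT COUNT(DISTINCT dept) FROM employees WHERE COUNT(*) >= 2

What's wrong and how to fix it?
Bug: WHERE filters individual rows, not groups, so a group-level COUNT is invalid there

Fix: Group first with HAVING COUNT(*) >= 2, then COUNT the resulting groups

Corrected query:
SELECT COUNT(*) FROM (SELECT dept FROM employees GROUP BY dept HAVING COUNT(*) >= 2)

Result:
COUNT(*)
--------
2       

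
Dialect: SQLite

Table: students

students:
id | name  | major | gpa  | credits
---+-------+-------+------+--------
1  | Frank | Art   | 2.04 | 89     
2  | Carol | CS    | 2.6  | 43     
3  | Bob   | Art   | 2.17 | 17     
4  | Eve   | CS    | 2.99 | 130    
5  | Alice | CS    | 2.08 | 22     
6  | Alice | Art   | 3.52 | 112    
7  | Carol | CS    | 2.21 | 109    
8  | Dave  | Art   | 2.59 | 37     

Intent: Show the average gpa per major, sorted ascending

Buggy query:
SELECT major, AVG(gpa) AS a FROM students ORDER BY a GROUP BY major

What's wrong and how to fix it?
Bug: ORDER BY appears before GROUP BY; SQL clause order requires GROUP BY first

Fix: Reorder: SELECT … FROM … GROUP BY … ORDER BY …

Corrected query:
SELECT major, AVG(gpa) AS a FROM students GROUP BY major ORDER BY a

Result:
major | a   
------+-----
CS    | 2.47
Art   | 2.58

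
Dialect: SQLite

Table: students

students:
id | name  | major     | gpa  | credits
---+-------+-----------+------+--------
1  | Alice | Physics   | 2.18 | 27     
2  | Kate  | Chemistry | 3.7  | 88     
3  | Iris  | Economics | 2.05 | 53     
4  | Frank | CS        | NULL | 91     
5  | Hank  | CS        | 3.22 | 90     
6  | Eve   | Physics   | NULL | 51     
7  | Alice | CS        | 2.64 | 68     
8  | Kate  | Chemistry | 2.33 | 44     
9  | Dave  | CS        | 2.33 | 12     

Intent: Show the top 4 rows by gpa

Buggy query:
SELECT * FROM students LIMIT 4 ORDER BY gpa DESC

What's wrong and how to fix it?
Bug: LIMIT must come after ORDER BY

Fix: Sort with ORDER BY, then apply LIMIT

Corrected query:
SELECT * FROM students ORDER BY gpa DESC LIMIT 4

Result:
id | name  | major     | gpa  | credits
---+-------+-----------+------+--------
2  | Kate  | Chemistry | 3.7  | 88     
5  | Hank  | CS        | 3.22 | 90     
7  | Alice | CS        | 2.64 | 68     
8  | Kate  | Chemistry | 2.33 | 44     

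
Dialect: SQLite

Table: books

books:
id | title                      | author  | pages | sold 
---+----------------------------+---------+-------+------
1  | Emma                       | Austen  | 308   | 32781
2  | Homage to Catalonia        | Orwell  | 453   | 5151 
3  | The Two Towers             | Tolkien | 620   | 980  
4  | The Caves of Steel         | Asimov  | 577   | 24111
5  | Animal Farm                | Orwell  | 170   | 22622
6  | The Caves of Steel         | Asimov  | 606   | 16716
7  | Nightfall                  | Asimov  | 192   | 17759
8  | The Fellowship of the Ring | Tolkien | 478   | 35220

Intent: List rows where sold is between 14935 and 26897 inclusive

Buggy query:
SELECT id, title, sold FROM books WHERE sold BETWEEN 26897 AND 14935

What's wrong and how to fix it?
Bug: The bounds are reversed; BETWEEN a AND b requires a <= b to match anything

Fix: Swap the bounds so the smaller value comes first

Corrected query:
SELECT id, title, sold FROM books WHERE sold BETWEEN 14935 AND 26897

Result:
id | title              | sold 
---+--------------------+------
4  | The Caves of Steel | 24111
5  | Animal Farm        | 22622
6  | The Caves of Steel | 16716
7  | Nightfall          | 17759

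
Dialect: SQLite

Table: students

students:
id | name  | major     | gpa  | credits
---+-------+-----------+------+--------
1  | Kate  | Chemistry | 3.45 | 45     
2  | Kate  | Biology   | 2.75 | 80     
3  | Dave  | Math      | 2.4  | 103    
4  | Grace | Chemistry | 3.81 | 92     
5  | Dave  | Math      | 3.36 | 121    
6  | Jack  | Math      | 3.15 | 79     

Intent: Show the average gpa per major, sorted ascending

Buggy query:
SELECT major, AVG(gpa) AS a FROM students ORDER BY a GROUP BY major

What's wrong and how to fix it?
Bug: GROUP BY must precede ORDER BY

Fix: Move ORDER BY to the end, after GROUP BY

Corrected query:
SELECT major, AVG(gpa) AS a FROM students GROUP BY major ORDER BY a

Result:
major     | a   
----------+-----
Biology   | 2.75
Math      | 2.97
Chemistry | 3.63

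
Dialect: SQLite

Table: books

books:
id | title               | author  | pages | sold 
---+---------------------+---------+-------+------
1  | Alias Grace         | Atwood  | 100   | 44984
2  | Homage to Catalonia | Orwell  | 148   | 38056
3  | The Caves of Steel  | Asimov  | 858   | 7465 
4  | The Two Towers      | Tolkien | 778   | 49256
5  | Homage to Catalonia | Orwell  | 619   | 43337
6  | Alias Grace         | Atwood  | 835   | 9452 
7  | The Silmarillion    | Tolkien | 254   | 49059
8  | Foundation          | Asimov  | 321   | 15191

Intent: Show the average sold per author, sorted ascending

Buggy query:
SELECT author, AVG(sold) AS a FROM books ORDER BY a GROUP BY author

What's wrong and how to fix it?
Bug: ORDER BY appears before GROUP BY; SQL clause order requires GROUP BY first

Fix: Reorder: SELECT … FROM … GROUP BY … ORDER BY …

Corrected query:
SELECT author, AVG(sold) AS a FROM books GROUP BY author ORDER BY a

Result:
author  | a      
--------+--------
Asimov  | 11328  
Atwood  | 27218  
Orwell  | 40696.5
Tolkien | 49157.5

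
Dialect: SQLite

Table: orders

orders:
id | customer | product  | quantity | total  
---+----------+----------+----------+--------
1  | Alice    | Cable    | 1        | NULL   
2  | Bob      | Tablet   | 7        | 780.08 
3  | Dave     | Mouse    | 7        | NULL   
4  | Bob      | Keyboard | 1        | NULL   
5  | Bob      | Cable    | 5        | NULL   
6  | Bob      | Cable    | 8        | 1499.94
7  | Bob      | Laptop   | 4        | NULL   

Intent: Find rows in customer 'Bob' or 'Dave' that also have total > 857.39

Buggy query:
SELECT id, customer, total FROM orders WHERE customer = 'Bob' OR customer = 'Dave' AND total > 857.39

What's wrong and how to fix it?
Bug: AND binds tighter than OR, so this parses as customer = 'Bob' OR (customer = 'Dave' AND total > 857.39)

Fix: Add parentheses around the OR so the AND applies to both alternatives

Corrected query:
SELECT id, customer, total FROM orders WHERE (customer = 'Bob' OR customer = 'Dave') AND total > 857.39

Result:
id | customer | total  
---+----------+--------
6  | Bob      | 1499.94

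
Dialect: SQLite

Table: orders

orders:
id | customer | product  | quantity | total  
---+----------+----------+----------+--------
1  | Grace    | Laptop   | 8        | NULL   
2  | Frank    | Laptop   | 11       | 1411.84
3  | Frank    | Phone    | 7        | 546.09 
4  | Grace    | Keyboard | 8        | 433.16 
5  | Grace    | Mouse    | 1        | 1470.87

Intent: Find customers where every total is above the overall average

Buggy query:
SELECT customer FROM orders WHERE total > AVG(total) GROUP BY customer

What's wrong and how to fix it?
Bug: AVG() is an aggregate; it can't sit directly in WHERE

Fix: Compute the overall average in a scalar subquery and compare each group's MIN against it in HAVING

Corrected query:
SELECT customer FROM orders GROUP BY customer HAVING MIN(total) > (SELECT AVG(total) FROM orders)

Result:
(no rows)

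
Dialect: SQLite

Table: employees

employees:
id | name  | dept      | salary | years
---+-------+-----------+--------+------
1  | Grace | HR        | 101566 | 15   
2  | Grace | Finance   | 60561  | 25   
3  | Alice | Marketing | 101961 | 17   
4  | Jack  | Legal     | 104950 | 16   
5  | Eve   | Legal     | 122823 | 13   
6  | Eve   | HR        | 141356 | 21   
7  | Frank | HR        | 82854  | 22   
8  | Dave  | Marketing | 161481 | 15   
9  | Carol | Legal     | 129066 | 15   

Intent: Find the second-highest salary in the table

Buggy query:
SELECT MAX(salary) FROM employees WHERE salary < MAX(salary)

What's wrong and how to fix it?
Bug: MAX(salary) on the right of the comparison is an aggregate-in-WHERE error

Fix: Compute the overall MAX in a subquery, then take MAX of rows below it

Corrected query:
SELECT MAX(salary) FROM employees WHERE salary < (SELECT MAX(salary) FROM employees)

Result:
MAX(salary)
-----------
141356     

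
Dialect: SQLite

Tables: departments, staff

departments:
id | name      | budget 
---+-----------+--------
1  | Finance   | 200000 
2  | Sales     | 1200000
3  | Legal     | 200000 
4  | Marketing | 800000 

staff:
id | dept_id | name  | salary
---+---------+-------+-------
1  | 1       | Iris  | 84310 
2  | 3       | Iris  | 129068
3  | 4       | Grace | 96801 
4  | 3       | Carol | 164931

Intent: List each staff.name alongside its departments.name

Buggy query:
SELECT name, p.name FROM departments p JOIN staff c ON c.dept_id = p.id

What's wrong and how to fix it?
Bug: Both tables have a 'name' column; the unqualified reference is ambiguous

Fix: Qualify the column with its table alias (c.name)

Corrected query:
SELECT c.name, p.name FROM departments p JOIN staff c ON c.dept_id = p.id

Result:
name  | name     
------+----------
Iris  | Finance  
Iris  | Legal    
Grace | Marketing
Carol | Legal    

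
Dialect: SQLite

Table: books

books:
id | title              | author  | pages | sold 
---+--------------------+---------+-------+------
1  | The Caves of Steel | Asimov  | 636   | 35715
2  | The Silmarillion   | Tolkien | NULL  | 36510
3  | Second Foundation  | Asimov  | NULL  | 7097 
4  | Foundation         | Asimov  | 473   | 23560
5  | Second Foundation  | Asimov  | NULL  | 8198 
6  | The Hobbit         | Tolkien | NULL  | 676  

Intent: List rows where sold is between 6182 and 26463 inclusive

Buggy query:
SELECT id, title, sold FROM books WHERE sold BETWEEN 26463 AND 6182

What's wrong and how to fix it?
Bug: BETWEEN expects the lower bound first; with 26463 AND 6182 the range is empty

Fix: Swap the bounds so the smaller value comes first

Corrected query:
SELECT id, title, sold FROM books WHERE sold BETWEEN 6182 AND 26463

Result:
id | title             | sold 
---+-------------------+------
3  | Second Foundation | 7097 
4  | Foundation        | 23560
5  | Second Foundation | 8198 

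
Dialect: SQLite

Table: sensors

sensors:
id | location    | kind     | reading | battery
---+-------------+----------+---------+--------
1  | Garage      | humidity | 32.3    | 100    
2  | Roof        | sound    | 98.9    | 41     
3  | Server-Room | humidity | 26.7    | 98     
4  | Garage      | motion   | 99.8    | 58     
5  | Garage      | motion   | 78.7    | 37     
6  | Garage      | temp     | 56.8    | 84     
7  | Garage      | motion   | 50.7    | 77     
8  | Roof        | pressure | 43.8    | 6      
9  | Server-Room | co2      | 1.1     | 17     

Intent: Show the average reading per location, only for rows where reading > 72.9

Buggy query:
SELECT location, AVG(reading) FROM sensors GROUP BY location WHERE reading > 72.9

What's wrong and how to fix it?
Bug: WHERE cannot follow GROUP BY

Fix: Move the WHERE clause before GROUP BY

Corrected query:
SELECT location, AVG(reading) FROM sensors WHERE reading > 72.9 GROUP BY location

Result:
location | AVG(reading)
---------+-------------
Garage   | 89.25       
Roof     | 98.9        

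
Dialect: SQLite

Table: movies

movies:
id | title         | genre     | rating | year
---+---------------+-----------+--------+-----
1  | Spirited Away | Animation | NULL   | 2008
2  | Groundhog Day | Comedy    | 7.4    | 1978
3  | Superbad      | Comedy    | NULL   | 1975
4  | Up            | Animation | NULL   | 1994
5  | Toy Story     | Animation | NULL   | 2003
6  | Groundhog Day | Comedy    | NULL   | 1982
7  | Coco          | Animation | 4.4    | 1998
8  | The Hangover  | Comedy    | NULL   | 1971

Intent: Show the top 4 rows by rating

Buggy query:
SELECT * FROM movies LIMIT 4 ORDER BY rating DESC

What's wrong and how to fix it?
Bug: LIMIT must come after ORDER BY

Fix: Sort with ORDER BY, then apply LIMIT

Corrected query:
SELECT * FROM movies ORDER BY rating DESC LIMIT 4

Result:
id | title         | genre     | rating | year
---+---------------+-----------+--------+-----
2  | Groundhog Day | Comedy    | 7.4    | 1978
7  | Coco          | Animation | 4.4    | 1998
1  | Spirited Away | Animation | NULL   | 2008
3  | Superbad      | Comedy    | NULL   | 1975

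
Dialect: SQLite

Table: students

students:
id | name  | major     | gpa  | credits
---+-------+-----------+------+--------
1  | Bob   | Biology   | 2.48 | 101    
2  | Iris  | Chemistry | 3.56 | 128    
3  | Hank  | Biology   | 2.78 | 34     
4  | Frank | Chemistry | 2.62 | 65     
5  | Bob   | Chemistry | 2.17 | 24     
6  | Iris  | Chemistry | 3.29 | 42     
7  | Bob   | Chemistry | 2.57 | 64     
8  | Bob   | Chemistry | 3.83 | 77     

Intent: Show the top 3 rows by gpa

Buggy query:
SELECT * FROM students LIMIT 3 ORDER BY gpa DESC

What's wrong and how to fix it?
Bug: LIMIT must come after ORDER BY

Fix: Swap the clauses: ORDER BY first, then LIMIT

Corrected query:
SELECT * FROM students ORDER BY gpa DESC LIMIT 3

Result:
id | name | major     | gpa  | credits
---+------+-----------+------+--------
8  | Bob  | Chemistry | 3.83 | 77     
2  | Iris | Chemistry | 3.56 | 128    
6  | Iris | Chemistry | 3.29 | 42     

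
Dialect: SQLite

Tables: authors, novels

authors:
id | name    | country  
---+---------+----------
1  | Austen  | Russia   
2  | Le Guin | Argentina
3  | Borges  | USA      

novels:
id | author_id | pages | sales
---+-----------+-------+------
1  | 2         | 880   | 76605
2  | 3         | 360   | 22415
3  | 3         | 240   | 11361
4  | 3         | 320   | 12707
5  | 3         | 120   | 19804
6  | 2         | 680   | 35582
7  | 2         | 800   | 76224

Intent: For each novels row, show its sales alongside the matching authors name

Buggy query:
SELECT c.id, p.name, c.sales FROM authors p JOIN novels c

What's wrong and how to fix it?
Bug: JOIN with no ON clause produces a cartesian product; every novels row pairs with every authors row

Fix: Specify the join condition linking the foreign key to the parent id

Corrected query:
SELECT c.id, p.name, c.sales FROM authors p JOIN novels c ON c.author_id = p.id

Result:
id | name    | sales
---+---------+------
1  | Le Guin | 76605
2  | Borges  | 22415
3  | Borges  | 11361
4  | Borges  | 12707
5  | Borges  | 19804
6  | Le Guin | 35582
7  | Le Guin | 76224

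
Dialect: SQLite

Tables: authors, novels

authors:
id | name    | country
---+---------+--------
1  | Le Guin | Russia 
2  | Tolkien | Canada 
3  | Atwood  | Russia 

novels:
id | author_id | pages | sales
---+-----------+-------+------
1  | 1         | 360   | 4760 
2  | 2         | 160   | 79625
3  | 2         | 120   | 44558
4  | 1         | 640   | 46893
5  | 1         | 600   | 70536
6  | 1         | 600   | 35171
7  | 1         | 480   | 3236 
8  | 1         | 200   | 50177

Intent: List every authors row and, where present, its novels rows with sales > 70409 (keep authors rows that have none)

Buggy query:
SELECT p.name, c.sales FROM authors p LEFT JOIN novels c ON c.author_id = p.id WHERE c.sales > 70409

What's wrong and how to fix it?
Bug: A WHERE condition on the right-hand table after LEFT JOIN drops unmatched parents

Fix: Move the right-table condition into the ON clause so unmatched parents are kept

Corrected query:
SELECT p.name, c.sales FROM authors p LEFT JOIN novels c ON c.author_id = p.id AND c.sales > 70409

Result:
name    | sales
--------+------
Le Guin | 70536
Tolkien | 79625
Atwood  | NULL 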